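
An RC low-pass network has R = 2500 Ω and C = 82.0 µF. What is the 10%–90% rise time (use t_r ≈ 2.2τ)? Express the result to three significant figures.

τ = RC = 2500 × 82.0 µF = 0.205 s.
t_r ≈ 2.2τ = 0.451 s.

t_r ≈ 0.451 s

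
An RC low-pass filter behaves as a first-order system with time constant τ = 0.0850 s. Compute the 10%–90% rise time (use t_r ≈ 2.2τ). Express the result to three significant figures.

t_r ≈ 2.2τ = 0.187 s.

t_r ≈ 0.187 s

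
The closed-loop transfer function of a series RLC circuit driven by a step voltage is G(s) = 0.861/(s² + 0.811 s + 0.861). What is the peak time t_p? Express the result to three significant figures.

t_p ≈ 3.76 s

ω_n = √0.861 = 0.928 rad/s; ζ = 0.811/(2·0.928) = 0.437.
ω_d = ω_n√(1−ζ²) = 0.835 rad/s. Then t_p = π/ω_d = 3.76 s.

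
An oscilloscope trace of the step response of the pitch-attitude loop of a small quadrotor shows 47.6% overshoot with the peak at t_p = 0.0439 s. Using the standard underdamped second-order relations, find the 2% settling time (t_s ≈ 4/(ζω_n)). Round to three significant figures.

ζ from %OS: ζ = |ln 0.476|/√(π²+ln²0.476) = 0.230.
t_p = π/ω_d ⇒ ω_d = 71.6 rad/s; then ω_n = ω_d/√(1−ζ²) = 73.5 rad/s.
t_s ≈ 4/(ζω_n) = 4/(0.230·73.5) = 0.237 s.

t_s ≈ 0.237 s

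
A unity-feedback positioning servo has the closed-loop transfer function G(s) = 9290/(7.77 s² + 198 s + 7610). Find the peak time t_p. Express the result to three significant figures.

Dividing through by 7.77: denominator becomes s² + 25.48 s + 979.4.
So ω_n = √979.4 = 31.3 rad/s and ζ = 25.48/(2·31.3) = 0.407.
The damped frequency ω_d = ω_n√(1−ζ²) = 28.6 rad/s. t_p = π/ω_d = 0.110 s.

t_p ≈ 0.110 s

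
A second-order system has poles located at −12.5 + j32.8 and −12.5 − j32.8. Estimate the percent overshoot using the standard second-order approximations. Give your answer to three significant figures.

|pole| = ω_n = √(12.5² + 32.8²) = 35.1 rad/s; ζ = cos θ = σ/ω_n = 0.356.
Overshoot: exp(−π·0.356/√(1−0.356²)) = 0.302, i.e. 30.2%.

%OS ≈ 30.2%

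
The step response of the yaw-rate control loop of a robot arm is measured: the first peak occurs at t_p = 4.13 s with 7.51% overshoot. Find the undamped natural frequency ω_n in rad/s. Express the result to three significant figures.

ω_n ≈ 0.986 rad/s

ζ from %OS: ζ = |ln 0.0751|/√(π²+ln²0.0751) = 0.636.
From t_p = π/ω_d, ω_d = π/4.13 = 0.761 rad/s, so ω_n = ω_d/√(1−ζ²) = 0.986 rad/s.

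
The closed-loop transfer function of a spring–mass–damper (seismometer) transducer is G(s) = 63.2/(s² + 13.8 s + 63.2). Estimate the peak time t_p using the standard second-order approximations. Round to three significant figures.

Comparing the denominator to s² + 2ζω_n s + ω_n²: ω_n = √63.2 = 7.95 rad/s, and 2ζω_n = 13.8 so ζ = 13.8/(2·7.95) = 0.868.
The damped frequency ω_d = ω_n√(1−ζ²) = 3.95 rad/s. Then t_p = π/ω_d = 0.796 s.

t_p ≈ 0.796 s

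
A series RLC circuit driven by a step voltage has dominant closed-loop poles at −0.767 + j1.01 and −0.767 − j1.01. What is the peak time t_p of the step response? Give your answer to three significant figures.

t_p = π/ω_d with ω_d = 1.01 (the imaginary part), so t_p = 3.11 s.

t_p ≈ 3.11 s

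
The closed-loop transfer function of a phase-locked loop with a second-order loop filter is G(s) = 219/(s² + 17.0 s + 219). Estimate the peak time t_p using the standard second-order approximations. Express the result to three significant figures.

t_p ≈ 0.259 s

ω_n = √219 = 14.8 rad/s; ζ = 17.0/(2·14.8) = 0.574.
ω_d = ω_n√(1−ζ²) = 12.1 rad/s. Then t_p = π/ω_d = 0.259 s.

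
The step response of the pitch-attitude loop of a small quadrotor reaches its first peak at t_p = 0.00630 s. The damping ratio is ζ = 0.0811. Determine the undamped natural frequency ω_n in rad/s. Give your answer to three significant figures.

Peak time t_p = π/ω_d, so ω_d = π/t_p = π/0.00630 = 499 rad/s.
ω_n = ω_d/√(1−ζ²) = 499/√0.993 = 500 rad/s.

ω_n ≈ 500 rad/s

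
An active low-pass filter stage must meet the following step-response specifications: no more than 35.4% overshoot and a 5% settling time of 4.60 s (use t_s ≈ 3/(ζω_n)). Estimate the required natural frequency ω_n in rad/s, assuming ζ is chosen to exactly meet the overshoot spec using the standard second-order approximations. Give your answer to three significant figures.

Inverting the overshoot relation: ζ = |ln 0.354|/√(π² + ln²0.354) = 0.314.
From t_s ≈ 3/(ζω_n): ω_n = 3/(ζ·t_s) = 3/(0.314·4.60) = 2.08 rad/s.

ω_n ≈ 2.08 rad/s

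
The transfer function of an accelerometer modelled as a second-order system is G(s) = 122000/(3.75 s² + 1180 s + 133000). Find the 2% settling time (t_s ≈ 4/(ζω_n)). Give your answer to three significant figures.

Dividing through by 3.75: denominator becomes s² + 314.7 s + 35470.
So ω_n = √35470 = 188 rad/s and ζ = 314.7/(2·188) = 0.835.
t_s ≈ 4/(ζω_n) = 0.0254 s.

t_s ≈ 0.0254 s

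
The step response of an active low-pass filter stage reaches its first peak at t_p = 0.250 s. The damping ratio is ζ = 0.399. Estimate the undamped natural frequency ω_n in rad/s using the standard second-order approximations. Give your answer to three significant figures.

Peak time t_p = π/ω_d, so ω_d = π/t_p = π/0.250 = 12.6 rad/s.
ω_n = ω_d/√(1−ζ²) = 12.6/√0.841 = 13.7 rad/s.

ω_n ≈ 13.7 rad/s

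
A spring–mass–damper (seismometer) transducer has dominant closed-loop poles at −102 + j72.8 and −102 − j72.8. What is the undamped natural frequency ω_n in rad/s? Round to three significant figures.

ω_n ≈ 125 rad/s

The poles are at −σ ± jω_d with σ = 102 and ω_d = 72.8, so ω_n = √(σ²+ω_d²) = 125 rad/s and ζ = σ/ω_n = 0.814.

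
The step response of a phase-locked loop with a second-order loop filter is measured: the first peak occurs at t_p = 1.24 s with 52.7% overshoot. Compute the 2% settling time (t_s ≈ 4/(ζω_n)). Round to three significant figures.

t_s ≈ 7.74 s

From the overshoot, ζ = −ln(OS)/√(π²+ln²(OS)) = 0.200.
From t_p = π/ω_d, ω_d = π/1.24 = 2.53 rad/s, so ω_n = ω_d/√(1−ζ²) = 2.59 rad/s.
t_s ≈ 4/(ζω_n) = 4/(0.200·2.59) = 7.74 s.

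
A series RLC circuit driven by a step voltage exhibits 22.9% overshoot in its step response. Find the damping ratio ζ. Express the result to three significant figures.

ζ ≈ 0.425

Inverting the overshoot relation: ζ = |ln 0.229|/√(π² + ln²0.229) = 0.425.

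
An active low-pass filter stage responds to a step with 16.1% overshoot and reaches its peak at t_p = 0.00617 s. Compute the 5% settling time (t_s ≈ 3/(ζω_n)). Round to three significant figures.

The overshoot fixes ζ = −ln(OS)/√(π²+ln²(OS)) = 0.503.
t_p = π/ω_d ⇒ ω_d = 509 rad/s; then ω_n = ω_d/√(1−ζ²) = 589 rad/s.
t_s ≈ 3/(ζω_n) = 3/(0.503·589) = 0.0101 s.

t_s ≈ 0.0101 s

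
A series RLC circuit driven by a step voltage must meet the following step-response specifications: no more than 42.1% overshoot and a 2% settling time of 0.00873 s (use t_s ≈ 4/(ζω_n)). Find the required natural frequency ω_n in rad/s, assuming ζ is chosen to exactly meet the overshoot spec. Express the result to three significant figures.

Inverting the overshoot relation: ζ = |ln 0.421|/√(π² + ln²0.421) = 0.265.
Then ω_n = 4/(ζ t_s) = 4/(0.265 × 0.00873) = 1730 rad/s.

ω_n ≈ 1730 rad/s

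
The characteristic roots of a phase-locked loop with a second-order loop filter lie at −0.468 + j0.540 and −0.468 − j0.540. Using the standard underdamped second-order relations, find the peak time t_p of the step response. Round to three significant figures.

t_p ≈ 5.82 s

t_p = π/ω_d with ω_d = 0.540 (the imaginary part), so t_p = 5.82 s.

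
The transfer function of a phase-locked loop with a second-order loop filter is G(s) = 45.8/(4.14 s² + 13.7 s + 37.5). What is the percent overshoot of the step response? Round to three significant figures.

Dividing through by 4.14: denominator becomes s² + 3.309 s + 9.058.
So ω_n = √9.058 = 3.01 rad/s and ζ = 3.309/(2·3.01) = 0.550.
Overshoot: exp(−π·0.550/√(1−0.550²)) = 0.126, i.e. 12.6%.

%OS ≈ 12.6%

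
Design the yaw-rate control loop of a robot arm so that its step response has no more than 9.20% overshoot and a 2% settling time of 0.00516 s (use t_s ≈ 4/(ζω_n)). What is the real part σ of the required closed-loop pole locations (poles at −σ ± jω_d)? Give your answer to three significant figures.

The settling-time spec alone fixes σ = ζω_n = 4/t_s = 4/0.00516 = 775.
(Overshoot then fixes ζ = 0.605 and hence ω_d = σ·√(1−ζ²)/ζ = 1020 rad/s.)

σ ≈ 775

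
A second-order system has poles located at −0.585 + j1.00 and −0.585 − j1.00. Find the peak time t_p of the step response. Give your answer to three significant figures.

t_p = π/ω_d with ω_d = 1.00 (the imaginary part), so t_p = 3.14 s.

t_p ≈ 3.14 s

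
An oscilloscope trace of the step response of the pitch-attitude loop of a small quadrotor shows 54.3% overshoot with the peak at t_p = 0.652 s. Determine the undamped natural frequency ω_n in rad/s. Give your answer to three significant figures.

ζ from %OS: ζ = |ln 0.543|/√(π²+ln²0.543) = 0.191.
From t_p = π/ω_d, ω_d = π/0.652 = 4.82 rad/s, so ω_n = ω_d/√(1−ζ²) = 4.91 rad/s.

ω_n ≈ 4.91 rad/s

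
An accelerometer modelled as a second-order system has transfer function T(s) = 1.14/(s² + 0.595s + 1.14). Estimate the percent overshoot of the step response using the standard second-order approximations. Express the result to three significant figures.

%OS ≈ 40.2%

ω_n = √1.14 = 1.07 rad/s; ζ = 0.595/(2·1.07) = 0.279.
%OS = 100 e^{−πζ/√(1−ζ²)} with ζ = 0.279 gives 40.2%.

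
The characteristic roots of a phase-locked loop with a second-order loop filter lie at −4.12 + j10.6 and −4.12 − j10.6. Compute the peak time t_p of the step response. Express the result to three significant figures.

t_p ≈ 0.296 s

t_p = π/ω_d with ω_d = 10.6 (the imaginary part), so t_p = 0.296 s.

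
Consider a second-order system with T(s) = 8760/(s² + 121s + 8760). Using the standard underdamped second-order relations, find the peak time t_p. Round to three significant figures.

t_p ≈ 0.0440 s

Matching coefficients with s² + 2ζω_n s + ω_n² gives ω_n² = 8760 ⇒ ω_n = 93.6 rad/s, and ζ = 121/(2ω_n) = 0.646.
ω_d = 93.6·√(1 − 0.646²) = 71.4 rad/s. Then t_p = π/ω_d = 0.0440 s.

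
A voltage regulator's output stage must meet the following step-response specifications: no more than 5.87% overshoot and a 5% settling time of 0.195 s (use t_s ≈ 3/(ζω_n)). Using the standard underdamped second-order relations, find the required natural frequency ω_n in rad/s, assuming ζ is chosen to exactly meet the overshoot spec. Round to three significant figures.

ω_n ≈ 23.0 rad/s

Inverting the overshoot relation: ζ = |ln 0.0587|/√(π² + ln²0.0587) = 0.670.
From t_s ≈ 3/(ζω_n): ω_n = 3/(ζ·t_s) = 3/(0.670·0.195) = 23.0 rad/s.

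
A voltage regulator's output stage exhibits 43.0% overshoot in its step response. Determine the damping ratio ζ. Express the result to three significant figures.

ζ = −ln(OS)/√(π² + (ln OS)²). With OS = 0.430, ln OS = −0.8440 and ζ = 0.8440/3.253 = 0.259.

ζ ≈ 0.259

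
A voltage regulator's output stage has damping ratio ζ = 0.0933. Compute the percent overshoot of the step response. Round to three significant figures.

For an underdamped second-order system, %OS = 100·exp(−πζ/√(1−ζ²)).
πζ/√(1−ζ²) = π·0.0933/√(1−0.00870) = 0.2944, so %OS = 100·e^(−0.2944) = 74.5%.

%OS ≈ 74.5%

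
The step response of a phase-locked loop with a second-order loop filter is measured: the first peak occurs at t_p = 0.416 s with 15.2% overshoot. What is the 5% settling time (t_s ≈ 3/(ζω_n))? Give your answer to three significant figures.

t_s ≈ 0.662 s

From the overshoot, ζ = −ln(OS)/√(π²+ln²(OS)) = 0.514.
t_p = π/ω_d ⇒ ω_d = 7.55 rad/s; then ω_n = ω_d/√(1−ζ²) = 8.81 rad/s.
t_s ≈ 3/(ζω_n) = 3/(0.514·8.81) = 0.662 s.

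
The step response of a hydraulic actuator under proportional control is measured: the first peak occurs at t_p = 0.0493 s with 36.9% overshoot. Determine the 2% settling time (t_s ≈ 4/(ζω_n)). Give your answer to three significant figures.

ζ from %OS: ζ = |ln 0.369|/√(π²+ln²0.369) = 0.302.
From t_p = π/ω_d, ω_d = π/0.0493 = 63.7 rad/s, so ω_n = ω_d/√(1−ζ²) = 66.9 rad/s.
t_s ≈ 4/(ζω_n) = 4/(0.302·66.9) = 0.198 s.

t_s ≈ 0.198 s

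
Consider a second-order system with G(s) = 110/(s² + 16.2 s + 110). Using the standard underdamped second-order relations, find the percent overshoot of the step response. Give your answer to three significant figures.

Comparing the denominator to s² + 2ζω_n s + ω_n²: ω_n = √110 = 10.5 rad/s, and 2ζω_n = 16.2 so ζ = 16.2/(2·10.5) = 0.772.
%OS = 100·exp(−πζ/√(1−ζ²)) = 2.19%.

%OS ≈ 2.19%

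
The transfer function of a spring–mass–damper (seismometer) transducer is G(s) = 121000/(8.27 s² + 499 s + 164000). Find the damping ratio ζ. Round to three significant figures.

ζ ≈ 0.214

Dividing through by 8.27: denominator becomes s² + 60.34 s + 19830.
So ω_n = √19830 = 141 rad/s and ζ = 60.34/(2·141) = 0.214.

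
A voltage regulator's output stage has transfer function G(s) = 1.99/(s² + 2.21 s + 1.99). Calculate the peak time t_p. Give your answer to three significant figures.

t_p ≈ 3.58 s

Matching coefficients with s² + 2ζω_n s + ω_n² gives ω_n² = 1.99 ⇒ ω_n = 1.41 rad/s, and ζ = 2.21/(2ω_n) = 0.783.
ω_d = 1.41·√(1 − 0.783²) = 0.877 rad/s. Then t_p = π/ω_d = 3.58 s.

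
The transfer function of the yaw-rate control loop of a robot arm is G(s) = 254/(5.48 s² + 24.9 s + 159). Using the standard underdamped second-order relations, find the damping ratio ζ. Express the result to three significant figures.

Dividing through by 5.48: denominator becomes s² + 4.544 s + 29.01.
So ω_n = √29.01 = 5.39 rad/s and ζ = 4.544/(2·5.39) = 0.422.

ζ ≈ 0.422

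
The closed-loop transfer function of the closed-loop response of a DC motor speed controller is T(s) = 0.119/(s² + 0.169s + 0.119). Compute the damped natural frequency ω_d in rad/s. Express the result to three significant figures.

Matching coefficients with s² + 2ζω_n s + ω_n² gives ω_n² = 0.119 ⇒ ω_n = 0.345 rad/s, and ζ = 0.169/(2ω_n) = 0.245.
ω_d = ω_n√(1−ζ²) = 0.334 rad/s.

ω_d ≈ 0.334 rad/s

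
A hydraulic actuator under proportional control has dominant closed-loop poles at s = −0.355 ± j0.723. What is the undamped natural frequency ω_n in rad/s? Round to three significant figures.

The poles are at −σ ± jω_d with σ = 0.355 and ω_d = 0.723, so ω_n = √(σ²+ω_d²) = 0.805 rad/s and ζ = σ/ω_n = 0.441.

ω_n ≈ 0.805 rad/s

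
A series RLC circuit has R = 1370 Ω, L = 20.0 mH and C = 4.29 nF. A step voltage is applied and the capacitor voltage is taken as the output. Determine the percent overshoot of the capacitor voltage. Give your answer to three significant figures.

For a series RLC circuit (capacitor voltage as output), ω_n = 1/√(LC) = 1/√(20.0 mH · 4.29 nF) = 108000 rad/s.
ζ = (R/2)·√(C/L) = (1370/2)·√(4.29 nF/20.0 mH) = 0.317.
%OS = 100·exp(−πζ/√(1−ζ²)) = 35.0%.

%OS ≈ 35.0%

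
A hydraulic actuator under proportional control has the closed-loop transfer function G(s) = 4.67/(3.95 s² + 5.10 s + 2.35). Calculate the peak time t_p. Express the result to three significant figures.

Dividing through by 3.95: denominator becomes s² + 1.291 s + 0.5949.
So ω_n = √0.5949 = 0.771 rad/s and ζ = 1.291/(2·0.771) = 0.837.
ω_d = 0.771·√(1 − 0.837²) = 0.422 rad/s. t_p = π/ω_d = 7.44 s.

t_p ≈ 7.44 s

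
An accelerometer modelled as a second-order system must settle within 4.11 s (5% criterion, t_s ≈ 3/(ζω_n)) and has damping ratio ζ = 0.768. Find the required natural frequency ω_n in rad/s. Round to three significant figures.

Rearranging t_s ≈ 3/(ζω_n) gives ω_n = 3/(ζ·t_s) = 3/(0.768 × 4.11) = 0.950 rad/s.

ω_n ≈ 0.950 rad/s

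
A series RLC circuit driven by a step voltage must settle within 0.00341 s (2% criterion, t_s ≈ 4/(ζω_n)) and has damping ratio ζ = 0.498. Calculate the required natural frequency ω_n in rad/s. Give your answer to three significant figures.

ω_n ≈ 2360 rad/s

Rearranging t_s ≈ 4/(ζω_n) gives ω_n = 4/(ζ·t_s) = 4/(0.498 × 0.00341) = 2360 rad/s.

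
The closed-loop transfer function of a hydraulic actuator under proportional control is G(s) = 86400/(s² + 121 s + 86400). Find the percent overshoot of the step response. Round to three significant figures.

%OS ≈ 51.6%

Matching coefficients with s² + 2ζω_n s + ω_n² gives ω_n² = 86400 ⇒ ω_n = 294 rad/s, and ζ = 121/(2ω_n) = 0.206.
%OS = 100·exp(−πζ/√(1−ζ²)) = 51.6%.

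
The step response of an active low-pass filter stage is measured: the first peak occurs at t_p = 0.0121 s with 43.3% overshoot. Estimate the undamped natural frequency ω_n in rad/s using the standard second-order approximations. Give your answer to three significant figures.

ζ from %OS: ζ = |ln 0.433|/√(π²+ln²0.433) = 0.257.
From t_p = π/ω_d, ω_d = π/0.0121 = 260 rad/s, so ω_n = ω_d/√(1−ζ²) = 269 rad/s.

ω_n ≈ 269 rad/s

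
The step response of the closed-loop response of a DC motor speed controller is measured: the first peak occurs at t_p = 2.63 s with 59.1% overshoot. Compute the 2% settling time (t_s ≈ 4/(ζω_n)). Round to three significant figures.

t_s ≈ 20.0 s

The overshoot fixes ζ = −ln(OS)/√(π²+ln²(OS)) = 0.165.
t_p = π/ω_d ⇒ ω_d = 1.19 rad/s; then ω_n = ω_d/√(1−ζ²) = 1.21 rad/s.
t_s ≈ 4/(ζω_n) = 4/(0.165·1.21) = 20.0 s.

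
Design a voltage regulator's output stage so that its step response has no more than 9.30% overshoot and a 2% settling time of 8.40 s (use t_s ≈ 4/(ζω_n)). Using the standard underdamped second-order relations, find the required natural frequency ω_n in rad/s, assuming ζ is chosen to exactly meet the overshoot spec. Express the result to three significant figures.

From %OS = 100·exp(−πζ/√(1−ζ²)), invert to get ζ = −ln(OS)/√(π² + ln²(OS)) with OS = 0.0930.
−ln 0.0930 = 2.375, so ζ = 2.375/√(π² + 5.641) = 0.603.
From t_s ≈ 4/(ζω_n): ω_n = 4/(ζ·t_s) = 4/(0.603·8.40) = 0.790 rad/s.

ω_n ≈ 0.790 rad/s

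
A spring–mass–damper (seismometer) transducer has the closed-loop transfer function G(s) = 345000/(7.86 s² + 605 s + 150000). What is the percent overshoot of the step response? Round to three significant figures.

Dividing through by 7.86: denominator becomes s² + 76.97 s + 19080.
So ω_n = √19080 = 138 rad/s and ζ = 76.97/(2·138) = 0.279.
Overshoot: exp(−π·0.279/√(1−0.279²)) = 0.402, i.e. 40.2%.

%OS ≈ 40.2%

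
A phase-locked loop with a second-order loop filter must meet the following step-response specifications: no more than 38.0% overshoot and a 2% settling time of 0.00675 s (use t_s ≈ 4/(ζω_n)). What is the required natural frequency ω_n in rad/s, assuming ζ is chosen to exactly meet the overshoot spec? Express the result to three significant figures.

From %OS = 100·exp(−πζ/√(1−ζ²)), invert to get ζ = −ln(OS)/√(π² + ln²(OS)) with OS = 0.380.
−ln 0.380 = 0.9676, so ζ = 0.9676/√(π² + 0.9362) = 0.294.
From t_s ≈ 4/(ζω_n): ω_n = 4/(ζ·t_s) = 4/(0.294·0.00675) = 2010 rad/s.

ω_n ≈ 2010 rad/s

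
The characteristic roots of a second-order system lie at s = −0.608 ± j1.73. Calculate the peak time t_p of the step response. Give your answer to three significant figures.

t_p = π/ω_d with ω_d = 1.73 (the imaginary part), so t_p = 1.82 s.

t_p ≈ 1.82 s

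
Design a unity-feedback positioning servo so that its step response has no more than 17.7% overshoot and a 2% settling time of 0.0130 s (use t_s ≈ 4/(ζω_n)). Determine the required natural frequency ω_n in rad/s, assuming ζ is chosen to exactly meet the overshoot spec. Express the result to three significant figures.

Inverting the overshoot relation: ζ = |ln 0.177|/√(π² + ln²0.177) = 0.483.
Then ω_n = 4/(ζ t_s) = 4/(0.483 × 0.0130) = 637 rad/s.

ω_n ≈ 637 rad/s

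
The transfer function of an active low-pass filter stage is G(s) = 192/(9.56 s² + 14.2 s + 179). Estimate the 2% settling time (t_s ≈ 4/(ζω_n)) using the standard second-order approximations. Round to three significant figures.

t_s ≈ 5.39 s

Dividing through by 9.56: denominator becomes s² + 1.485 s + 18.72.
So ω_n = √18.72 = 4.33 rad/s and ζ = 1.485/(2·4.33) = 0.172.
t_s ≈ 4/(ζω_n) = 5.39 s.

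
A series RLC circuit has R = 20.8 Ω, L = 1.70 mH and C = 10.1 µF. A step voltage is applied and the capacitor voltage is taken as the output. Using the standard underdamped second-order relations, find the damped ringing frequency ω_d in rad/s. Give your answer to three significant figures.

ω_d ≈ 4560 rad/s

For a series RLC circuit (capacitor voltage as output), ω_n = 1/√(LC) = 1/√(1.70 mH · 10.1 µF) = 7630 rad/s.
ζ = (R/2)·√(C/L) = (20.8/2)·√(10.1 µF/1.70 mH) = 0.802.
ω_d = 7630·√(1 − 0.802²) = 4560 rad/s.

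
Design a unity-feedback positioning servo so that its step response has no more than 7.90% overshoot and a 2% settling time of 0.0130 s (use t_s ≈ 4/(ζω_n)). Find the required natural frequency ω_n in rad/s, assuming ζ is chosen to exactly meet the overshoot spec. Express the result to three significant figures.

ω_n ≈ 490 rad/s

ζ = −ln(OS)/√(π² + (ln OS)²). With OS = 0.0790, ln OS = −2.538 and ζ = 2.538/4.039 = 0.628.
From t_s ≈ 4/(ζω_n): ω_n = 4/(ζ·t_s) = 4/(0.628·0.0130) = 490 rad/s.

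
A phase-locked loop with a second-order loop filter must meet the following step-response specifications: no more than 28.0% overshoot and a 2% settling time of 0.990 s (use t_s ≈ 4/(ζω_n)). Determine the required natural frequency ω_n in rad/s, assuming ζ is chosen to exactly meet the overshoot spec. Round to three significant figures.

ζ = −ln(OS)/√(π² + (ln OS)²). With OS = 0.280, ln OS = −1.273 and ζ = 1.273/3.390 = 0.376.
From t_s ≈ 4/(ζω_n): ω_n = 4/(ζ·t_s) = 4/(0.376·0.990) = 10.8 rad/s.

ω_n ≈ 10.8 rad/s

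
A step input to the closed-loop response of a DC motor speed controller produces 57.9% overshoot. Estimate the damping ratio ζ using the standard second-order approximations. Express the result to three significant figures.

ζ = −ln(OS)/√(π² + (ln OS)²). With OS = 0.579, ln OS = −0.5465 and ζ = 0.5465/3.189 = 0.171.

ζ ≈ 0.171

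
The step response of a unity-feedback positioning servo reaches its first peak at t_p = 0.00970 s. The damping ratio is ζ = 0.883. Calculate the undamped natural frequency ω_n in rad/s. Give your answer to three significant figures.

Peak time t_p = π/ω_d, so ω_d = π/t_p = π/0.00970 = 324 rad/s.
ω_n = ω_d/√(1−ζ²) = 324/√0.220 = 690 rad/s.

ω_n ≈ 690 rad/s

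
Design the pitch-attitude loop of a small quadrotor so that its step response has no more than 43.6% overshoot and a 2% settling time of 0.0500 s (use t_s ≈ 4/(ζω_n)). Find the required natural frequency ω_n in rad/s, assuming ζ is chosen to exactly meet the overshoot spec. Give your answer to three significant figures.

ω_n ≈ 313 rad/s

Inverting the overshoot relation: ζ = |ln 0.436|/√(π² + ln²0.436) = 0.255.
Then ω_n = 4/(ζ t_s) = 4/(0.255 × 0.0500) = 313 rad/s.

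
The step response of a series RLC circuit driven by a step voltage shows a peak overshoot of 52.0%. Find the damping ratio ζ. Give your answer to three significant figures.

ζ ≈ 0.204

Inverting the overshoot relation: ζ = |ln 0.520|/√(π² + ln²0.520) = 0.204.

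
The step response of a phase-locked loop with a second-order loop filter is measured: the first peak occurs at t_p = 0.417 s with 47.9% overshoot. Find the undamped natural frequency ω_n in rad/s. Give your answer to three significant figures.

ζ from %OS: ζ = |ln 0.479|/√(π²+ln²0.479) = 0.228.
From t_p = π/ω_d, ω_d = π/0.417 = 7.53 rad/s, so ω_n = ω_d/√(1−ζ²) = 7.74 rad/s.

ω_n ≈ 7.74 rad/s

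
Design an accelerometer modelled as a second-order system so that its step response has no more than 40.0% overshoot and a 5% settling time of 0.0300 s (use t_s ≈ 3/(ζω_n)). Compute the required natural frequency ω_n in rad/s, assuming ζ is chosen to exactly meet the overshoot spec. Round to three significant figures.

Inverting the overshoot relation: ζ = |ln 0.400|/√(π² + ln²0.400) = 0.280.
From t_s ≈ 3/(ζω_n): ω_n = 3/(ζ·t_s) = 3/(0.280·0.0300) = 357 rad/s.

ω_n ≈ 357 rad/s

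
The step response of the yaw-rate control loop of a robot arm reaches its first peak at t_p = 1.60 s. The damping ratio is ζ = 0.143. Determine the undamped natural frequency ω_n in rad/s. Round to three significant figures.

Peak time t_p = π/ω_d, so ω_d = π/t_p = π/1.60 = 1.96 rad/s.
ω_n = ω_d/√(1−ζ²) = 1.96/√0.980 = 1.98 rad/s.

ω_n ≈ 1.98 rad/s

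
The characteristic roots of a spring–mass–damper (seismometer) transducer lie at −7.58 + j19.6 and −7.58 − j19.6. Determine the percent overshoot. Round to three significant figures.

%OS ≈ 29.7%

With σ = 7.58, ω_d = 19.6: ω_n = √(σ²+ω_d²) = 21.0 rad/s, ζ = σ/ω_n = 0.361.
%OS = 100 e^{−πζ/√(1−ζ²)} with ζ = 0.361 gives 29.7%.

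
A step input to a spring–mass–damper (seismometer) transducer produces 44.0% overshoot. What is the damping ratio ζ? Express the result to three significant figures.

ζ ≈ 0.253

Inverting the overshoot relation: ζ = |ln 0.440|/√(π² + ln²0.440) = 0.253.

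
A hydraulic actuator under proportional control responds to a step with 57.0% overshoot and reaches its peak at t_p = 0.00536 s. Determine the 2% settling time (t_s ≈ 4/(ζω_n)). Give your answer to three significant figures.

From the overshoot, ζ = −ln(OS)/√(π²+ln²(OS)) = 0.176.
t_p = π/ω_d ⇒ ω_d = 586 rad/s; then ω_n = ω_d/√(1−ζ²) = 595 rad/s.
t_s ≈ 4/(ζω_n) = 4/(0.176·595) = 0.0381 s.

t_s ≈ 0.0381 s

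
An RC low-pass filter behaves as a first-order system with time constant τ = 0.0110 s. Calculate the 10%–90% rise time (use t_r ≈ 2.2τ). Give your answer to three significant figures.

t_r ≈ 0.0242 s

t_r ≈ 2.2τ = 0.0242 s.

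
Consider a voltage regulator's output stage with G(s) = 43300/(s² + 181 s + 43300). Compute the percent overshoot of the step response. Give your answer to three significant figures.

%OS ≈ 21.9%

Matching coefficients with s² + 2ζω_n s + ω_n² gives ω_n² = 43300 ⇒ ω_n = 208 rad/s, and ζ = 181/(2ω_n) = 0.435.
%OS = 100 e^{−πζ/√(1−ζ²)} with ζ = 0.435 gives 21.9%.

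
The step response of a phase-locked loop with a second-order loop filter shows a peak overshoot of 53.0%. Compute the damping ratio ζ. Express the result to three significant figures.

ζ = −ln(OS)/√(π² + (ln OS)²). With OS = 0.530, ln OS = −0.6349 and ζ = 0.6349/3.205 = 0.198.

ζ ≈ 0.198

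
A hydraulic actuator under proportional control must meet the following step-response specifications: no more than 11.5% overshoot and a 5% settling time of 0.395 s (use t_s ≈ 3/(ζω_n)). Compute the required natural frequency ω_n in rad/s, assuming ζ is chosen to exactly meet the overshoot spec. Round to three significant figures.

ω_n ≈ 13.4 rad/s

ζ = −ln(OS)/√(π² + (ln OS)²). With OS = 0.115, ln OS = −2.163 and ζ = 2.163/3.814 = 0.567.
Then ω_n = 3/(ζ t_s) = 3/(0.567 × 0.395) = 13.4 rad/s.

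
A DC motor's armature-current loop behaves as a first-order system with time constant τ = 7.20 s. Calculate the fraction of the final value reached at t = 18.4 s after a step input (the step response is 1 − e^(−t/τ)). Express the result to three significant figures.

y/y_∞ ≈ 0.922

y(t)/y_∞ = 1 − e^(−t/τ) = 1 − e^(−18.4/7.20) = 1 − e^(−2.56) = 0.922.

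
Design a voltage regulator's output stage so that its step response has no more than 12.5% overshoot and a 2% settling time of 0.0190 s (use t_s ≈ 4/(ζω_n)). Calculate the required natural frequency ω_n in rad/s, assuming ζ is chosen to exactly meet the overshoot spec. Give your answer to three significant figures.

ω_n ≈ 381 rad/s

ζ = −ln(OS)/√(π² + (ln OS)²). With OS = 0.125, ln OS = −2.079 and ζ = 2.079/3.767 = 0.552.
From t_s ≈ 4/(ζω_n): ω_n = 4/(ζ·t_s) = 4/(0.552·0.0190) = 381 rad/s.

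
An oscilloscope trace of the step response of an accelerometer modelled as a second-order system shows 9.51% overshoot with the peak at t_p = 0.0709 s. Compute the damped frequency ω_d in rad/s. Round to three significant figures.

t_p = π/ω_d, so ω_d = π/0.0709 = 44.3 rad/s.

ω_d ≈ 44.3 rad/s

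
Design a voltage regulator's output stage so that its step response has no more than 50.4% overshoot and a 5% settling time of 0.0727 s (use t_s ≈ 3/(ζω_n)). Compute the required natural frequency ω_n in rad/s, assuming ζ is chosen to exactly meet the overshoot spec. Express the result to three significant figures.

ω_n ≈ 194 rad/s

Inverting the overshoot relation: ζ = |ln 0.504|/√(π² + ln²0.504) = 0.213.
Then ω_n = 3/(ζ t_s) = 3/(0.213 × 0.0727) = 194 rad/s.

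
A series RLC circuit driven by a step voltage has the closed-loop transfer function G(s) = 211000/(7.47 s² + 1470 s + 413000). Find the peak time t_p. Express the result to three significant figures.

t_p ≈ 0.0147 s

Dividing through by 7.47: denominator becomes s² + 196.8 s + 55290.
So ω_n = √55290 = 235 rad/s and ζ = 196.8/(2·235) = 0.418.
ω_d = ω_n√(1−ζ²) = 214 rad/s. t_p = π/ω_d = 0.0147 s.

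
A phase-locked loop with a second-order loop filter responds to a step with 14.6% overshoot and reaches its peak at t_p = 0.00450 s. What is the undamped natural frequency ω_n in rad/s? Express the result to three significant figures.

ζ from %OS: ζ = |ln 0.146|/√(π²+ln²0.146) = 0.522.
t_p = π/ω_d ⇒ ω_d = 698 rad/s; then ω_n = ω_d/√(1−ζ²) = 819 rad/s.

ω_n ≈ 819 rad/s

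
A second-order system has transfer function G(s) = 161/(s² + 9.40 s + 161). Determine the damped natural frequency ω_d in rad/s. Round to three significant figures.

ω_d ≈ 11.8 rad/s

ω_n = √161 = 12.7 rad/s; ζ = 9.40/(2·12.7) = 0.370.
ω_d = ω_n√(1−ζ²) = 11.8 rad/s.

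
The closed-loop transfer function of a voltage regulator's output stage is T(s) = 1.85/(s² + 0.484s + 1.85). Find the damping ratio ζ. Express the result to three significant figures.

ζ ≈ 0.178

ω_n = √1.85 = 1.36 rad/s; ζ = 0.484/(2·1.36) = 0.178.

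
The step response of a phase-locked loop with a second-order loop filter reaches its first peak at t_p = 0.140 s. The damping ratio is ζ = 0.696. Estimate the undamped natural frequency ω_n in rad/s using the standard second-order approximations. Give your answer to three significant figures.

ω_n ≈ 31.3 rad/s

Peak time t_p = π/ω_d, so ω_d = π/t_p = π/0.140 = 22.4 rad/s.
ω_n = ω_d/√(1−ζ²) = 22.4/√0.516 = 31.3 rad/s.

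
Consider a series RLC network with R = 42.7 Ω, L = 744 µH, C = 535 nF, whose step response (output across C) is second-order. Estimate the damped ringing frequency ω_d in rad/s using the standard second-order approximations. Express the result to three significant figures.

ω_d ≈ 41100 rad/s

For a series RLC circuit (capacitor voltage as output), ω_n = 1/√(LC) = 1/√(744 µH · 535 nF) = 50100 rad/s.
ζ = (R/2)·√(C/L) = (42.7/2)·√(535 nF/744 µH) = 0.573.
ω_d = ω_n√(1−ζ²) = 41100 rad/s.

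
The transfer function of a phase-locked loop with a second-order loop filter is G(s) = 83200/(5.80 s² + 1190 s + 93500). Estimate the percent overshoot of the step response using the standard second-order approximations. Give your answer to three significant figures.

%OS ≈ 1.35%

Dividing through by 5.80: denominator becomes s² + 205.2 s + 16120.
So ω_n = √16120 = 127 rad/s and ζ = 205.2/(2·127) = 0.808.
%OS = 100 e^{−πζ/√(1−ζ²)} with ζ = 0.808 gives 1.35%.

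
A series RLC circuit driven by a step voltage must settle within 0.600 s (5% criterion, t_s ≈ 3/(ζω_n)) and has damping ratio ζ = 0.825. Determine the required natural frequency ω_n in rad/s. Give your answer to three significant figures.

Rearranging t_s ≈ 3/(ζω_n) gives ω_n = 3/(ζ·t_s) = 3/(0.825 × 0.600) = 6.06 rad/s.

ω_n ≈ 6.06 rad/s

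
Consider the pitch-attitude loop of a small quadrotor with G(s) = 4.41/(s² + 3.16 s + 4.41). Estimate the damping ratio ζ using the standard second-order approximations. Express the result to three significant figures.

ζ ≈ 0.752

Matching coefficients with s² + 2ζω_n s + ω_n² gives ω_n² = 4.41 ⇒ ω_n = 2.10 rad/s, and ζ = 3.16/(2ω_n) = 0.752.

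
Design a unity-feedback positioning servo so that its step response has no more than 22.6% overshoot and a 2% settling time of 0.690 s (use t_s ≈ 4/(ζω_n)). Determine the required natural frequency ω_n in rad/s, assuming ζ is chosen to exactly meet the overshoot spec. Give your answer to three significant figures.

From %OS = 100·exp(−πζ/√(1−ζ²)), invert to get ζ = −ln(OS)/√(π² + ln²(OS)) with OS = 0.226.
−ln 0.226 = 1.487, so ζ = 1.487/√(π² + 2.212) = 0.428.
From t_s ≈ 4/(ζω_n): ω_n = 4/(ζ·t_s) = 4/(0.428·0.690) = 13.5 rad/s.

ω_n ≈ 13.5 rad/s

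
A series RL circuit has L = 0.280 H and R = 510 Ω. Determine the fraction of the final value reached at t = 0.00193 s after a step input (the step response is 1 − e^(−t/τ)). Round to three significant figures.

τ = L/R = 0.280/510 = 0.000549 s.
y(t)/y_∞ = 1 − e^(−t/τ) = 1 − e^(−0.00193/0.000549) = 1 − e^(−3.52) = 0.970.

y/y_∞ ≈ 0.970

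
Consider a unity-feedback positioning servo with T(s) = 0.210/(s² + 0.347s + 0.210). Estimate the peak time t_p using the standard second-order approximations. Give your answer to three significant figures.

Matching coefficients with s² + 2ζω_n s + ω_n² gives ω_n² = 0.210 ⇒ ω_n = 0.458 rad/s, and ζ = 0.347/(2ω_n) = 0.379.
ω_d = 0.458·√(1 − 0.379²) = 0.424 rad/s. Then t_p = π/ω_d = 7.41 s.

t_p ≈ 7.41 s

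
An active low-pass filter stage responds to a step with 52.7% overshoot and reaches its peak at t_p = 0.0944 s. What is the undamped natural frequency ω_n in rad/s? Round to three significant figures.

ω_n ≈ 34.0 rad/s

ζ from %OS: ζ = |ln 0.527|/√(π²+ln²0.527) = 0.200.
From t_p = π/ω_d, ω_d = π/0.0944 = 33.3 rad/s, so ω_n = ω_d/√(1−ζ²) = 34.0 rad/s.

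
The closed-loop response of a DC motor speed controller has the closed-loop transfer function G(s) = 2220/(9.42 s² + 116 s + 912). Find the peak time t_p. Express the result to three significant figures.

Dividing through by 9.42: denominator becomes s² + 12.31 s + 96.82.
So ω_n = √96.82 = 9.84 rad/s and ζ = 12.31/(2·9.84) = 0.626.
ω_d = 9.84·√(1 − 0.626²) = 7.67 rad/s. t_p = π/ω_d = 0.409 s.

t_p ≈ 0.409 s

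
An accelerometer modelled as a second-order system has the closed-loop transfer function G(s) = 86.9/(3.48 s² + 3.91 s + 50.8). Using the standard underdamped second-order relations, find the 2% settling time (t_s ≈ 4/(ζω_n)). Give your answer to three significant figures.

Dividing through by 3.48: denominator becomes s² + 1.124 s + 14.60.
So ω_n = √14.60 = 3.82 rad/s and ζ = 1.124/(2·3.82) = 0.147.
t_s ≈ 4/(ζω_n) = 7.12 s.

t_s ≈ 7.12 s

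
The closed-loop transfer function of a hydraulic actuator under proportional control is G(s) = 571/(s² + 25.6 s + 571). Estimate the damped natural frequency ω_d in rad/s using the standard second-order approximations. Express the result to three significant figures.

ω_d ≈ 20.2 rad/s

Matching coefficients with s² + 2ζω_n s + ω_n² gives ω_n² = 571 ⇒ ω_n = 23.9 rad/s, and ζ = 25.6/(2ω_n) = 0.536.
The damped frequency ω_d = ω_n√(1−ζ²) = 20.2 rad/s.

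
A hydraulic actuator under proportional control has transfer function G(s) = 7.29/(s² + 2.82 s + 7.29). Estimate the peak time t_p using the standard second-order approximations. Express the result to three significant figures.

ω_n = √7.29 = 2.70 rad/s; ζ = 2.82/(2·2.70) = 0.522.
The damped frequency ω_d = ω_n√(1−ζ²) = 2.30 rad/s. Then t_p = π/ω_d = 1.36 s.

t_p ≈ 1.36 s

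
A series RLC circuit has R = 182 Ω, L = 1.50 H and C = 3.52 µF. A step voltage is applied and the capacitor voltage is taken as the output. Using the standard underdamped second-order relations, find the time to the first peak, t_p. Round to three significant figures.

t_p ≈ 0.00729 s

For a series RLC circuit (capacitor voltage as output), ω_n = 1/√(LC) = 1/√(1.50 H · 3.52 µF) = 435 rad/s.
ζ = (R/2)·√(C/L) = (182/2)·√(3.52 µF/1.50 H) = 0.139.
The damped frequency ω_d = ω_n√(1−ζ²) = 431 rad/s. t_p = π/ω_d = 0.00729 s.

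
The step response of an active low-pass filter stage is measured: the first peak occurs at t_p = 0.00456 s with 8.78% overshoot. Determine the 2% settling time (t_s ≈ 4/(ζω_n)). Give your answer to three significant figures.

The overshoot fixes ζ = −ln(OS)/√(π²+ln²(OS)) = 0.612.
t_p = π/ω_d ⇒ ω_d = 689 rad/s; then ω_n = ω_d/√(1−ζ²) = 871 rad/s.
t_s ≈ 4/(ζω_n) = 4/(0.612·871) = 0.00750 s.

t_s ≈ 0.00750 s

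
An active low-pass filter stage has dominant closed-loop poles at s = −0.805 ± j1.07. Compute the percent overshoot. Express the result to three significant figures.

The poles are at −σ ± jω_d with σ = 0.805 and ω_d = 1.07, so ω_n = √(σ²+ω_d²) = 1.34 rad/s and ζ = σ/ω_n = 0.601.
%OS = 100 e^{−πζ/√(1−ζ²)} with ζ = 0.601 gives 9.41%.

%OS ≈ 9.41%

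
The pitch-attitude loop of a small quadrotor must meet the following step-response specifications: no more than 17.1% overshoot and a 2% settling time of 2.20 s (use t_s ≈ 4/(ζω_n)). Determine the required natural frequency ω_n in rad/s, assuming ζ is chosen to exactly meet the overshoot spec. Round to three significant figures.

ω_n ≈ 3.71 rad/s

From %OS = 100·exp(−πζ/√(1−ζ²)), invert to get ζ = −ln(OS)/√(π² + ln²(OS)) with OS = 0.171.
−ln 0.171 = 1.766, so ζ = 1.766/√(π² + 3.119) = 0.490.
From t_s ≈ 4/(ζω_n): ω_n = 4/(ζ·t_s) = 4/(0.490·2.20) = 3.71 rad/s.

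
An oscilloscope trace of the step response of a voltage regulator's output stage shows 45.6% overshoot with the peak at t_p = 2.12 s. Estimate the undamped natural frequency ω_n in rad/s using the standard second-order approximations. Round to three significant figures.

From the overshoot, ζ = −ln(OS)/√(π²+ln²(OS)) = 0.242.
From t_p = π/ω_d, ω_d = π/2.12 = 1.48 rad/s, so ω_n = ω_d/√(1−ζ²) = 1.53 rad/s.

ω_n ≈ 1.53 rad/s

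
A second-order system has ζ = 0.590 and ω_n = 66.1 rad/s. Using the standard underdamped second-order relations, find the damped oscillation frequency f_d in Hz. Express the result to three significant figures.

f_d ≈ 8.49 Hz

ω_d = ω_n√(1−ζ²) = 66.1·√0.652 = 53.4 rad/s.
f_d = ω_d/(2π) = 8.49 Hz.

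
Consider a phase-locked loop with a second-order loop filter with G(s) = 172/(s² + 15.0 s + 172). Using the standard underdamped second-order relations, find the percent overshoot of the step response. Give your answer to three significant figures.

Matching coefficients with s² + 2ζω_n s + ω_n² gives ω_n² = 172 ⇒ ω_n = 13.1 rad/s, and ζ = 15.0/(2ω_n) = 0.572.
%OS = 100·exp(−πζ/√(1−ζ²)) = 11.2%.

%OS ≈ 11.2%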